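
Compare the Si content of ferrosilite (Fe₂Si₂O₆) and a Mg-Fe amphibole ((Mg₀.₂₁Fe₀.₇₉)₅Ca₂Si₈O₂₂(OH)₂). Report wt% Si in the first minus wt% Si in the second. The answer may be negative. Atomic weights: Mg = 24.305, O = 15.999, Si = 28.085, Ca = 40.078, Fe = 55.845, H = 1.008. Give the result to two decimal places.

First mineral: 56.170 g Si in 263.854 g formula = 21.29 wt% Si.
Second mineral: 224.680 g Si in 936.936 g formula = 23.98 wt% Si.
21.29% − 23.98% gives a difference of -2.69 percentage points.

-2.69 percentage points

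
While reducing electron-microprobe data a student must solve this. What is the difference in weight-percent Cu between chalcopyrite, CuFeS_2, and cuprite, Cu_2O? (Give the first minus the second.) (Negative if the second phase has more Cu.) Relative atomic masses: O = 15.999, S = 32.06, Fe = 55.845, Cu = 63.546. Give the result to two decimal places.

M(CuFeS_2) = 183.511 g/mol, so wt% Cu = 63.546/183.511 × 100 = 34.63%.
M(Cu_2O) = 143.091 g/mol, so wt% Cu = 127.092/143.091 × 100 = 88.82%.
34.63 − 88.82 = -54.19 pp.

-54.19 percentage points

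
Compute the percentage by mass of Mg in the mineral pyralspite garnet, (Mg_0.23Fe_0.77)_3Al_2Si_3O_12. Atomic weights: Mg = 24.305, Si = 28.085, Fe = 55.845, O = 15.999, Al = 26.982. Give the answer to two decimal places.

Formula mass = 0.69·24.305 + 2.31·55.845 + 2·26.982 + 3·28.085 + 12·15.999 = 475.979 g/mol, of which 16.770 g is Mg.
So Mg makes up 16.770/475.979 = 0.0352 of the mass, i.e. 3.52%.

3.52 wt%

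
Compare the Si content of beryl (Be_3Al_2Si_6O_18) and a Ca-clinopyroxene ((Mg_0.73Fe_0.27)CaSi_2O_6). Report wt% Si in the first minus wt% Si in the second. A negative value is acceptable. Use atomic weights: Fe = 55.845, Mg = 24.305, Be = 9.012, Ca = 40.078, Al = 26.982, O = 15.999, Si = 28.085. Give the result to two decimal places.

First mineral: 168.510 g Si in 537.492 g formula = 31.35 wt% Si.
Second mineral: 56.170 g Si in 225.063 g formula = 24.96 wt% Si.
31.35% − 24.96% gives a difference of 6.39 percentage points.

6.39 percentage points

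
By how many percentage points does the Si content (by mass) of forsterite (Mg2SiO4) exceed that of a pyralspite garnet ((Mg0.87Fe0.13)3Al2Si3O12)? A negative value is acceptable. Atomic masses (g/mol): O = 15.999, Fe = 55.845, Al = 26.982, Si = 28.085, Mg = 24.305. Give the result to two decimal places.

M(Mg2SiO4) = 140.691 g/mol, so wt% Si = 28.085/140.691 × 100 = 19.96%.
M((Mg0.87Fe0.13)3Al2Si3O12) = 415.423 g/mol, so wt% Si = 84.255/415.423 × 100 = 20.28%.
19.96 − 20.28 = -0.32 pp.

-0.32 percentage points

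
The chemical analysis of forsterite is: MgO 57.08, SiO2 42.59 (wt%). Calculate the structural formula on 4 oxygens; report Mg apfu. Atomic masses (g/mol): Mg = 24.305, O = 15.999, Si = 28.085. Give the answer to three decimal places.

MgO (M=40.304): mol = 1.41624; Mg = 1.41624, O = 1.41624.
SiO2 (M=60.083): mol = 0.70885; Si = 0.70885, O = 1.41770.
ΣO = 2.83394; factor = 4/ΣO = 1.41146.
Mg apfu = 1.41624 × 1.41146 = 1.999.

1.999 Mg apfu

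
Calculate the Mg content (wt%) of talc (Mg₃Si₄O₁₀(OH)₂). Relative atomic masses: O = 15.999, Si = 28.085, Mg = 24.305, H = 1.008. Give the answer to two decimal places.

Formula mass = 3*24.305 + 4*28.085 + 12*15.999 + 2*1.008 = 379.259 g/mol, of which 72.915 g is Mg.
So Mg makes up 72.915/379.259 = 0.1923 of the mass, i.e. 19.23%.

19.23 wt%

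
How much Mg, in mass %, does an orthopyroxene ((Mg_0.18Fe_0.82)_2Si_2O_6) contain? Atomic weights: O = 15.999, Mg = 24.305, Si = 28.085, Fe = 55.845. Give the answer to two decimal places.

M((Mg_0.18Fe_0.82)_2Si_2O_6) = 252.500 g/mol.
Mg contributes 0.36 × 24.305 = 8.750 g per mole.
8.750/252.500 = 0.0347 → 3.47%.

3.47 mass %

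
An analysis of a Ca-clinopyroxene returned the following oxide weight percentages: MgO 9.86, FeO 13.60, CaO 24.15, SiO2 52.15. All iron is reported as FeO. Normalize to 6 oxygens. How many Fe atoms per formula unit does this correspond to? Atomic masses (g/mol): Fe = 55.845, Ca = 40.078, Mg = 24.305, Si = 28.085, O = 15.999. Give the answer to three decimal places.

9.86 wt% MgO ÷ 40.304 g/mol = 0.24464 mol, giving 0.24464 Mg and 0.24464 O.
13.60 wt% FeO ÷ 71.844 g/mol = 0.18930 mol, giving 0.18930 Fe and 0.18930 O.
24.15 wt% CaO ÷ 56.077 g/mol = 0.43066 mol, giving 0.43066 Ca and 0.43066 O.
52.15 wt% SiO2 ÷ 60.083 g/mol = 0.86797 mol, giving 0.86797 Si and 1.73594 O.
Oxygen sums to 2.60054; scaling by 6/2.60054 = 2.30721 puts the formula on 6 O.
Fe: 0.18930 × 2.30721 = 0.437 atoms per formula unit.

0.437 Fe apfu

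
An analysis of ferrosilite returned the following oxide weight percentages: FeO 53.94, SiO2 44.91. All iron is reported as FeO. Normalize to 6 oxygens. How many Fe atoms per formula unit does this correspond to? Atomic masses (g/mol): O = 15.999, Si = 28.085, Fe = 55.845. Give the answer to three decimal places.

2.006 Fe apfu

FeO: 53.94/71.844 = 0.75079 mol → 0.75079 mol Fe, 0.75079 mol O.
SiO2: 44.91/60.083 = 0.74747 mol → 0.74747 mol Si, 1.49494 mol O.
Total oxygen = 2.24573 mol. Normalization factor = 6/2.24573 = 2.67174.
Fe per 6 O = 0.75079 × 2.67174 = 2.006.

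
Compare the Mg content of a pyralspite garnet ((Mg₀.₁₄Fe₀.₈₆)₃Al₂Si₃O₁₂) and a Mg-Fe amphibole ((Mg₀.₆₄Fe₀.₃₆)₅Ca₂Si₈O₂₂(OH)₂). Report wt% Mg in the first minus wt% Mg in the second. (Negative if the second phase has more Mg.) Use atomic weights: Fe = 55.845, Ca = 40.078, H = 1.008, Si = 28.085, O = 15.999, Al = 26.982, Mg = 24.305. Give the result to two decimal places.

M((Mg₀.₁₄Fe₀.₈₆)₃Al₂Si₃O₁₂) = 484.495 g/mol, so wt% Mg = 10.208/484.495 × 100 = 2.11%.
M((Mg₀.₆₄Fe₀.₃₆)₅Ca₂Si₈O₂₂(OH)₂) = 869.125 g/mol, so wt% Mg = 77.776/869.125 × 100 = 8.95%.
2.11 − 8.95 = -6.84 pp.

-6.84 percentage points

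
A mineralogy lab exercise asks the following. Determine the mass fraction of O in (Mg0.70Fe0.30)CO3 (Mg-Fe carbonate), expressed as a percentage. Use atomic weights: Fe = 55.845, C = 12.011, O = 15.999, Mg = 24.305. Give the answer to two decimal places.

51.18 mass %

Formula mass = 0.70*24.305 + 0.30*55.845 + 1*12.011 + 3*15.999 = 93.775 g/mol, of which 47.997 g is O.
So O makes up 47.997/93.775 = 0.5118 of the mass, i.e. 51.18%.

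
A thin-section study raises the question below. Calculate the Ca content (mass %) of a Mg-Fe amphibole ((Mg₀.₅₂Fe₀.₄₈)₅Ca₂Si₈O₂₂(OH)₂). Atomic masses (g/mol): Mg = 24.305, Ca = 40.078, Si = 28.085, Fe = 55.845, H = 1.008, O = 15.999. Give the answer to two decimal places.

9.03 mass %

Formula mass = 2.60·24.305 + 2.40·55.845 + 2·40.078 + 8·28.085 + 24·15.999 + 2·1.008 = 888.049 g/mol, of which 80.156 g is Ca.
So Ca makes up 80.156/888.049 = 0.0903 of the mass, i.e. 9.03%.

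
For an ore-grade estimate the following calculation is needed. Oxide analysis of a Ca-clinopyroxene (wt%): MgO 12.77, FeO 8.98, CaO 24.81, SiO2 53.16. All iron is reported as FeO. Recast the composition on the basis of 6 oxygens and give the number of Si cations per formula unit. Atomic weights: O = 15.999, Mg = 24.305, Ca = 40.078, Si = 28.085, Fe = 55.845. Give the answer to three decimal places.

MgO (M=40.304): mol = 0.31684; Mg = 0.31684, O = 0.31684.
FeO (M=71.844): mol = 0.12499; Fe = 0.12499, O = 0.12499.
CaO (M=56.077): mol = 0.44243; Ca = 0.44243, O = 0.44243.
SiO2 (M=60.083): mol = 0.88478; Si = 0.88478, O = 1.76956.
ΣO = 2.65382; factor = 6/ΣO = 2.26089.
Si apfu = 0.88478 × 2.26089 = 2.000.

2.000 Si apfu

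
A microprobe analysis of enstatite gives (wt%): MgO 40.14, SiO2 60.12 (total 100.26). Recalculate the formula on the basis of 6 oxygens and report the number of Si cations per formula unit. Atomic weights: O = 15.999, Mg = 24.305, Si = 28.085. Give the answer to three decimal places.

2.003 Si apfu

MgO (M=40.304): mol = 0.99593; Mg = 0.99593, O = 0.99593.
SiO2 (M=60.083): mol = 1.00062; Si = 1.00062, O = 2.00124.
ΣO = 2.99717; factor = 6/ΣO = 2.00189.
Si apfu = 1.00062 × 2.00189 = 2.003.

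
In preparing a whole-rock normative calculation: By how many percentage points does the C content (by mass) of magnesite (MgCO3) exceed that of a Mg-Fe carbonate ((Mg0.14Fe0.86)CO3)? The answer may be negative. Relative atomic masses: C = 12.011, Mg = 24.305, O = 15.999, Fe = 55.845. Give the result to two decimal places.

3.47 percentage points

M(MgCO3) = 84.313 g/mol, so wt% C = 12.011/84.313 × 100 = 14.25%.
M((Mg0.14Fe0.86)CO3) = 111.437 g/mol, so wt% C = 12.011/111.437 × 100 = 10.78%.
14.25 − 10.78 = 3.47 pp.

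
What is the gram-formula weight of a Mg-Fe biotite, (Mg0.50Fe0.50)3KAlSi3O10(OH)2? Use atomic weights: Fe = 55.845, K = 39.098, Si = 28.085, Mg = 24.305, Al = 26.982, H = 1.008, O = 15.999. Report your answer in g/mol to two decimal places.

Mg: 1.50 × 24.305 = 36.4575
Fe: 1.50 × 55.845 = 83.7675
K: 1 × 39.098 = 39.0980
Al: 1 × 26.982 = 26.9820
Si: 3 × 28.085 = 84.2550
O: 12 × 15.999 = 191.9880
H: 2 × 1.008 = 2.0160
Summing the contributions gives the formula mass.

464.56 g/mol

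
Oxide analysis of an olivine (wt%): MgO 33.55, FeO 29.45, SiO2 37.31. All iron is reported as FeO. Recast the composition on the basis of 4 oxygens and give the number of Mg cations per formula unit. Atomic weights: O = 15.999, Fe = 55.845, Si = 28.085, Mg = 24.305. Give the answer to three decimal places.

1.340 Mg apfu

MgO: 33.55/40.304 = 0.83242 mol → 0.83242 mol Mg, 0.83242 mol O.
FeO: 29.45/71.844 = 0.40992 mol → 0.40992 mol Fe, 0.40992 mol O.
SiO2: 37.31/60.083 = 0.62097 mol → 0.62097 mol Si, 1.24194 mol O.
Total oxygen = 2.48428 mol. Normalization factor = 4/2.48428 = 1.61012.
Mg per 4 O = 0.83242 × 1.61012 = 1.340.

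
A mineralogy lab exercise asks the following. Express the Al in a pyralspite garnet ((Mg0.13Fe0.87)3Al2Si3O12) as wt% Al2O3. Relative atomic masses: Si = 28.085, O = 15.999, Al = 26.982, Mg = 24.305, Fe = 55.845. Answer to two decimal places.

21.00 wt%

Formula mass = 485.441 g/mol.
2 Al → 1.0000 mol Al2O3 per formula unit; M(Al2O3) = 101.961, so Al2O3 mass = 101.961 g.
101.961/485.441 × 100 = 21.00 wt%.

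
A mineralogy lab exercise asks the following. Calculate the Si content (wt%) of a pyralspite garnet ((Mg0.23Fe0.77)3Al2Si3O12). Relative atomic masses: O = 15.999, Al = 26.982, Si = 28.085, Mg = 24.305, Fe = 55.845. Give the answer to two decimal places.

17.70 wt%

M((Mg0.23Fe0.77)3Al2Si3O12) = 475.979 g/mol.
Si contributes 3 × 28.085 = 84.255 g per mole.
84.255/475.979 = 0.1770 → 17.70%.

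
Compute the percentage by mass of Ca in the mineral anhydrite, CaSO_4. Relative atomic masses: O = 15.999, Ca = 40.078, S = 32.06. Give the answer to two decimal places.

29.44 mass %

Molar mass of CaSO_4: 1·40.078 + 1·32.06 + 4·15.999 = 136.134 g/mol.
Mass of Ca per formula unit: 1 × 40.078 = 40.078 g.
Weight fraction Ca = 40.078 / 136.134 = 0.2944.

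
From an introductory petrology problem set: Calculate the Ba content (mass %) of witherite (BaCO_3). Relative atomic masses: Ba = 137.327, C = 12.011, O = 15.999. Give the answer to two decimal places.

69.59 mass %

M(BaCO_3) = 197.335 g/mol.
Ba contributes 1 × 137.327 = 137.327 g per mole.
137.327/197.335 = 0.6959 → 69.59%.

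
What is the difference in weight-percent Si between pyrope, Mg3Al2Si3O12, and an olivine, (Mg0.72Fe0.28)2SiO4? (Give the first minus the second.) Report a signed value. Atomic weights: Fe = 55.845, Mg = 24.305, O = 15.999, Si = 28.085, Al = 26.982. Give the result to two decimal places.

3.16 percentage points

Si in Mg3Al2Si3O12: molar mass 403.122 g/mol; 3×28.085 = 84.255 g → 20.90 wt%.
Si in (Mg0.72Fe0.28)2SiO4: molar mass 158.353 g/mol; 1×28.085 = 28.085 g → 17.74 wt%.
Difference = 20.90 − 17.74 = 3.16 percentage points.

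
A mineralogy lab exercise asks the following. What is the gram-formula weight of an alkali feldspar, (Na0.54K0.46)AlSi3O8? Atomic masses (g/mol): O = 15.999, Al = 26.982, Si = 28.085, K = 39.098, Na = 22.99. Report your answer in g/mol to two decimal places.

M = 0.54(22.99) + 0.46(39.098) + 1(26.982) + 3(28.085) + 8(15.999)

269.63 g/mol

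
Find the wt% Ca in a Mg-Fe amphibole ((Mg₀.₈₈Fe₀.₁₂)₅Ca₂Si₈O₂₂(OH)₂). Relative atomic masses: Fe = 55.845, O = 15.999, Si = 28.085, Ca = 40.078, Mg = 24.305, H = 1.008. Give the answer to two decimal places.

Formula mass = 4.40·24.305 + 0.60·55.845 + 2·40.078 + 8·28.085 + 24·15.999 + 2·1.008 = 831.277 g/mol, of which 80.156 g is Ca.
So Ca makes up 80.156/831.277 = 0.0964 of the mass, i.e. 9.64%.

9.64 mass %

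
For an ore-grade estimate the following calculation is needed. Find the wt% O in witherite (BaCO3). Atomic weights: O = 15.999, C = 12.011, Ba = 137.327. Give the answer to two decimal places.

24.32 wt%

Formula mass = 1*137.327 + 1*12.011 + 3*15.999 = 197.335 g/mol, of which 47.997 g is O.
So O makes up 47.997/197.335 = 0.2432 of the mass, i.e. 24.32%.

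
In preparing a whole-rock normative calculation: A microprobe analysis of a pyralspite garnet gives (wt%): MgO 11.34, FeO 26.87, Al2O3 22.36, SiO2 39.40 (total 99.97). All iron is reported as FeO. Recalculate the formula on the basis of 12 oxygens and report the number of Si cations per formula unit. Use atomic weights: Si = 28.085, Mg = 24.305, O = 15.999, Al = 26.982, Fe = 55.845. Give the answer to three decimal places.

MgO: 11.34/40.304 = 0.28136 mol → 0.28136 mol Mg, 0.28136 mol O.
FeO: 26.87/71.844 = 0.37400 mol → 0.37400 mol Fe, 0.37400 mol O.
Al2O3: 22.36/101.961 = 0.21930 mol → 0.43860 mol Al, 0.65790 mol O.
SiO2: 39.40/60.083 = 0.65576 mol → 0.65576 mol Si, 1.31152 mol O.
Total oxygen = 2.62478 mol. Normalization factor = 12/2.62478 = 4.57181.
Si per 12 O = 0.65576 × 4.57181 = 2.998.

2.998 Si apfu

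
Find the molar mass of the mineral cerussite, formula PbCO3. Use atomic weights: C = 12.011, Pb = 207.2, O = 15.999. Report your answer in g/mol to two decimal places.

The formula mass is the sum 1·207.2 + 1·12.011 + 3·15.999.

267.21 g/mol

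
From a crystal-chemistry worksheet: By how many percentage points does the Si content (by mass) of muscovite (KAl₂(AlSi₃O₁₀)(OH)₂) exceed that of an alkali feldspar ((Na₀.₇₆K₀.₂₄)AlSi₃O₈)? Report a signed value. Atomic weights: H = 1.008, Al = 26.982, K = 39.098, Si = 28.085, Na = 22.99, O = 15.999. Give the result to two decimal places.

First mineral: 84.255 g Si in 398.303 g formula = 21.15 wt% Si.
Second mineral: 84.255 g Si in 266.085 g formula = 31.66 wt% Si.
21.15% − 31.66% gives a difference of -10.51 percentage points.

-10.51 percentage points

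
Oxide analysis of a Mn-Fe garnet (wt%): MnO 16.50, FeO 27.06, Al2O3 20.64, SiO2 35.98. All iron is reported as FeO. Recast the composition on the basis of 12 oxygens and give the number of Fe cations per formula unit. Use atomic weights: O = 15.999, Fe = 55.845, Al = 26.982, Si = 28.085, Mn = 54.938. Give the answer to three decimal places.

16.50 wt% MnO ÷ 70.937 g/mol = 0.23260 mol, giving 0.23260 Mn and 0.23260 O.
27.06 wt% FeO ÷ 71.844 g/mol = 0.37665 mol, giving 0.37665 Fe and 0.37665 O.
20.64 wt% Al2O3 ÷ 101.961 g/mol = 0.20243 mol, giving 0.40486 Al and 0.60729 O.
35.98 wt% SiO2 ÷ 60.083 g/mol = 0.59884 mol, giving 0.59884 Si and 1.19768 O.
Oxygen sums to 2.41422; scaling by 12/2.41422 = 4.97055 puts the formula on 12 O.
Fe: 0.37665 × 4.97055 = 1.872 atoms per formula unit.

1.872 Fe apfu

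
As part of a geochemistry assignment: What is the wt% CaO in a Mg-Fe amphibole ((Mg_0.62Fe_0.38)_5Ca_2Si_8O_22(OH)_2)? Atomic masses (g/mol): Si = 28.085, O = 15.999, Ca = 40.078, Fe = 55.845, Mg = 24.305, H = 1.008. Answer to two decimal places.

12.86 wt%

Formula mass = 872.279 g/mol.
2 Ca → 2.0000 mol CaO per formula unit; M(CaO) = 56.077, so CaO mass = 112.154 g.
112.154/872.279 × 100 = 12.86 wt%.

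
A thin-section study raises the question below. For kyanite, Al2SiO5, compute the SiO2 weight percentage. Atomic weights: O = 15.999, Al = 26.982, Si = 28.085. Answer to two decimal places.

37.08 wt%

Molar mass of Al2SiO5 = 2·26.982 + 1·28.085 + 5·15.999 = 162.044 g/mol.
Each formula unit contains 1 Si, equivalent to 1/1 = 1.0000 mol SiO2.
M(SiO2) = 1×28.085 + 2×15.999 = 60.083 g/mol.
Mass of SiO2 per formula unit = 1.0000 × 60.083 = 60.083 g.
SiO2 wt% = 60.083 / 162.044 × 100 = 37.08%.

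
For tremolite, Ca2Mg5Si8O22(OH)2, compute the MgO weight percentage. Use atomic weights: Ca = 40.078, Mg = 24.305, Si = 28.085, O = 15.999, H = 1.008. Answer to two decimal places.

24.81 wt%

Formula mass = 812.353 g/mol.
5 Mg → 5.0000 mol MgO per formula unit; M(MgO) = 40.304, so MgO mass = 201.520 g.
201.520/812.353 × 100 = 24.81 wt%.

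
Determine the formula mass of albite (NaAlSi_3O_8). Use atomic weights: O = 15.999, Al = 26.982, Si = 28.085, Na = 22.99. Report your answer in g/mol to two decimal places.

262.22 g/mol

M = 1*22.99 + 1*26.982 + 3*28.085 + 8*15.999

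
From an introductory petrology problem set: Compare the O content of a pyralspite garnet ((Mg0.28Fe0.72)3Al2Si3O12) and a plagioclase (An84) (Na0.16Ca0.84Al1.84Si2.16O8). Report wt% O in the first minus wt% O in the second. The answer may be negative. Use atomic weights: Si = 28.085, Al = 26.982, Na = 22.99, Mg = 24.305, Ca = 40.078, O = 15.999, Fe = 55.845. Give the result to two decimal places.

-5.69 percentage points

O in (Mg0.28Fe0.72)3Al2Si3O12: molar mass 471.248 g/mol; 12×15.999 = 191.988 g → 40.74 wt%.
O in Na0.16Ca0.84Al1.84Si2.16O8: molar mass 275.646 g/mol; 8×15.999 = 127.992 g → 46.43 wt%.
Difference = 40.74 − 46.43 = -5.69 percentage points.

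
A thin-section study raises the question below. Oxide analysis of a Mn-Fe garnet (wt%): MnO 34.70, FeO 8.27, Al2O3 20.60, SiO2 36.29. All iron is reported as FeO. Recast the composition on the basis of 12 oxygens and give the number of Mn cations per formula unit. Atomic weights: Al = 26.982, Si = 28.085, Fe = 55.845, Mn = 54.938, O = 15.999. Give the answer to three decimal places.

34.70 wt% MnO ÷ 70.937 g/mol = 0.48917 mol, giving 0.48917 Mn and 0.48917 O.
8.27 wt% FeO ÷ 71.844 g/mol = 0.11511 mol, giving 0.11511 Fe and 0.11511 O.
20.60 wt% Al2O3 ÷ 101.961 g/mol = 0.20204 mol, giving 0.40408 Al and 0.60612 O.
36.29 wt% SiO2 ÷ 60.083 g/mol = 0.60400 mol, giving 0.60400 Si and 1.20800 O.
Oxygen sums to 2.41840; scaling by 12/2.41840 = 4.96196 puts the formula on 12 O.
Mn: 0.48917 × 4.96196 = 2.427 atoms per formula unit.

2.427 Mn apfu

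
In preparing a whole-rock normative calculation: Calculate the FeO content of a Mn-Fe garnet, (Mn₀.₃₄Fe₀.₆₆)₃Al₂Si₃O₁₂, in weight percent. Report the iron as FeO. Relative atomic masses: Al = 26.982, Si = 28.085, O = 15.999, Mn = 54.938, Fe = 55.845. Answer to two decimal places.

Molar mass of (Mn₀.₃₄Fe₀.₆₆)₃Al₂Si₃O₁₂ = 1.02*54.938 + 1.98*55.845 + 2*26.982 + 3*28.085 + 12*15.999 = 496.817 g/mol.
Each formula unit contains 1.98 Fe, equivalent to 1.98/1 = 1.9800 mol FeO.
M(FeO) = 1×55.845 + 1×15.999 = 71.844 g/mol.
Mass of FeO per formula unit = 1.9800 × 71.844 = 142.251 g.
FeO wt% = 142.251 / 496.817 × 100 = 28.63%.

28.63 wt%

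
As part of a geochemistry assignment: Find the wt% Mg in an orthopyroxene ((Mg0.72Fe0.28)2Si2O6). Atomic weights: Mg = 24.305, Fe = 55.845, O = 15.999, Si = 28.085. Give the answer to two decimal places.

Molar mass of (Mg0.72Fe0.28)2Si2O6: 1.44*24.305 + 0.56*55.845 + 2*28.085 + 6*15.999 = 218.436 g/mol.
Mass of Mg per formula unit: 1.44 × 24.305 = 34.999 g.
Weight fraction Mg = 34.999 / 218.436 = 0.1602.

16.02 weight percent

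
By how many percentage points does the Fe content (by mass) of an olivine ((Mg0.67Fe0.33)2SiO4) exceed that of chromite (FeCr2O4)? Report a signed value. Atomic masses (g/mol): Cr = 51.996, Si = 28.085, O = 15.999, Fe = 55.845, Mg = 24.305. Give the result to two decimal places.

M((Mg0.67Fe0.33)2SiO4) = 161.507 g/mol, so wt% Fe = 36.858/161.507 × 100 = 22.82%.
M(FeCr2O4) = 223.833 g/mol, so wt% Fe = 55.845/223.833 × 100 = 24.95%.
22.82 − 24.95 = -2.13 pp.

-2.13 percentage points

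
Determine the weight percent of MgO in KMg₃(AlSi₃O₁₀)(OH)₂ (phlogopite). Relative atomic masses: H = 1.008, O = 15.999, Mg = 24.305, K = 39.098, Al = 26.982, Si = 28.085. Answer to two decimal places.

28.98 wt%

M(KMg₃(AlSi₃O₁₀)(OH)₂) = 417.254 g/mol; M(MgO) = 40.304 g/mol.
Moles MgO per formula unit = 3 Mg ÷ 1 = 3.0000.
MgO fraction = (3.0000 × 40.304) / 417.254 = 120.912/417.254 = 0.2898.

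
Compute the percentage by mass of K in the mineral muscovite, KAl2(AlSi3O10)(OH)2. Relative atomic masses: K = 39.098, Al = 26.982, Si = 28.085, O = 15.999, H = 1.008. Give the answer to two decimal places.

9.82 weight percent

Molar mass of KAl2(AlSi3O10)(OH)2: 1·39.098 + 3·26.982 + 3·28.085 + 12·15.999 + 2·1.008 = 398.303 g/mol.
Mass of K per formula unit: 1 × 39.098 = 39.098 g.
Weight fraction K = 39.098 / 398.303 = 0.0982.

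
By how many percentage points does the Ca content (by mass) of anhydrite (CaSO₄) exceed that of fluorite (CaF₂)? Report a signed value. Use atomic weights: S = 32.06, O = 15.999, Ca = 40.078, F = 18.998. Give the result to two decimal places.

-21.89 percentage points

M(CaSO₄) = 136.134 g/mol, so wt% Ca = 40.078/136.134 × 100 = 29.44%.
M(CaF₂) = 78.074 g/mol, so wt% Ca = 40.078/78.074 × 100 = 51.33%.
29.44 − 51.33 = -21.89 pp.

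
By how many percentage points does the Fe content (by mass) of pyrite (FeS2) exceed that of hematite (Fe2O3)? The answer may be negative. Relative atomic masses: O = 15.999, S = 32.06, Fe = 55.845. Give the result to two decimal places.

-23.39 percentage points

First mineral: 55.845 g Fe in 119.965 g formula = 46.55 wt% Fe.
Second mineral: 111.690 g Fe in 159.687 g formula = 69.94 wt% Fe.
46.55% − 69.94% gives a difference of -23.39 percentage points.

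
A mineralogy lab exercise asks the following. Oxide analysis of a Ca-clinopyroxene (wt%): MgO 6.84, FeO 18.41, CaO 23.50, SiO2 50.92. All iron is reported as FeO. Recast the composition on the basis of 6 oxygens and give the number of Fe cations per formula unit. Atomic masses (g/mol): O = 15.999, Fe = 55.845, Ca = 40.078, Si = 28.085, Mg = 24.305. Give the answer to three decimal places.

MgO: 6.84/40.304 = 0.16971 mol → 0.16971 mol Mg, 0.16971 mol O.
FeO: 18.41/71.844 = 0.25625 mol → 0.25625 mol Fe, 0.25625 mol O.
CaO: 23.50/56.077 = 0.41907 mol → 0.41907 mol Ca, 0.41907 mol O.
SiO2: 50.92/60.083 = 0.84749 mol → 0.84749 mol Si, 1.69498 mol O.
Total oxygen = 2.54001 mol. Normalization factor = 6/2.54001 = 2.36220.
Fe per 6 O = 0.25625 × 2.36220 = 0.605.

0.605 Fe apfu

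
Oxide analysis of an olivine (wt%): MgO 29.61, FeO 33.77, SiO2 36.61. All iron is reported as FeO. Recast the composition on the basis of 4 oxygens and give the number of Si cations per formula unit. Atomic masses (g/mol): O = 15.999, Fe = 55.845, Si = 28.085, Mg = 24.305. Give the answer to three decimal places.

MgO (M=40.304): mol = 0.73467; Mg = 0.73467, O = 0.73467.
FeO (M=71.844): mol = 0.47005; Fe = 0.47005, O = 0.47005.
SiO2 (M=60.083): mol = 0.60932; Si = 0.60932, O = 1.21864.
ΣO = 2.42336; factor = 4/ΣO = 1.65060.
Si apfu = 0.60932 × 1.65060 = 1.006.

1.006 Si apfu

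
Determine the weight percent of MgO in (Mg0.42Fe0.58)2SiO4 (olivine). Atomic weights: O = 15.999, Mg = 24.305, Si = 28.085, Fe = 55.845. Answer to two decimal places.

Formula mass = 177.277 g/mol.
0.84 Mg → 0.8400 mol MgO per formula unit; M(MgO) = 40.304, so MgO mass = 33.855 g.
33.855/177.277 × 100 = 19.10 wt%.

19.10 wt%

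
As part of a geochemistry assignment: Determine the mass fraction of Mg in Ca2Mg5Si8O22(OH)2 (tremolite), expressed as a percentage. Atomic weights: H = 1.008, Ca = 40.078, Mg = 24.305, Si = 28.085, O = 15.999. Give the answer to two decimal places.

14.96 weight percent

Formula mass = 2*40.078 + 5*24.305 + 8*28.085 + 24*15.999 + 2*1.008 = 812.353 g/mol, of which 121.525 g is Mg.
So Mg makes up 121.525/812.353 = 0.1496 of the mass, i.e. 14.96%.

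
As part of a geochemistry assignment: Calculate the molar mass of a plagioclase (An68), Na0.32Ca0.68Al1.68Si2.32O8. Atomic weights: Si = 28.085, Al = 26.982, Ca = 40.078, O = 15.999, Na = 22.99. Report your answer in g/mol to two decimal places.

Na: 0.32 × 22.99 = 7.3568
Ca: 0.68 × 40.078 = 27.2530
Al: 1.68 × 26.982 = 45.3298
Si: 2.32 × 28.085 = 65.1572
O: 8 × 15.999 = 127.9920
Summing the contributions gives the formula mass.

273.09 g/mol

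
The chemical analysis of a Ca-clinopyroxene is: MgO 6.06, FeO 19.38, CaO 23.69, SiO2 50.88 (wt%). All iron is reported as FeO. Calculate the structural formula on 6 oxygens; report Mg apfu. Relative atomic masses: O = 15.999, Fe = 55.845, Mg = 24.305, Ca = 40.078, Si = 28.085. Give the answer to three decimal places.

MgO: 6.06/40.304 = 0.15036 mol → 0.15036 mol Mg, 0.15036 mol O.
FeO: 19.38/71.844 = 0.26975 mol → 0.26975 mol Fe, 0.26975 mol O.
CaO: 23.69/56.077 = 0.42245 mol → 0.42245 mol Ca, 0.42245 mol O.
SiO2: 50.88/60.083 = 0.84683 mol → 0.84683 mol Si, 1.69366 mol O.
Total oxygen = 2.53622 mol. Normalization factor = 6/2.53622 = 2.36573.
Mg per 6 O = 0.15036 × 2.36573 = 0.356.

0.356 Mg apfu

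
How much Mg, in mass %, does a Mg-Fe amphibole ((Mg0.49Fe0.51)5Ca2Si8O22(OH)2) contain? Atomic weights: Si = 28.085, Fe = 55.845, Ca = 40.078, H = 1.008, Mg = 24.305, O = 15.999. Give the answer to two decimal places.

Molar mass of (Mg0.49Fe0.51)5Ca2Si8O22(OH)2: 2.45×24.305 + 2.55×55.845 + 2×40.078 + 8×28.085 + 24×15.999 + 2×1.008 = 892.780 g/mol.
Mass of Mg per formula unit: 2.45 × 24.305 = 59.547 g.
Weight fraction Mg = 59.547 / 892.780 = 0.0667.

6.67 mass %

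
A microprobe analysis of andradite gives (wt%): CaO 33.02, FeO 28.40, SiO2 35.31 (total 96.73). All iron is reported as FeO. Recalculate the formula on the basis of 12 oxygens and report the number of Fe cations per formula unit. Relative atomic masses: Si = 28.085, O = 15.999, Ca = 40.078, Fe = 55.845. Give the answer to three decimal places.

2.197 Fe apfu

33.02 wt% CaO ÷ 56.077 g/mol = 0.58883 mol, giving 0.58883 Ca and 0.58883 O.
28.40 wt% FeO ÷ 71.844 g/mol = 0.39530 mol, giving 0.39530 Fe and 0.39530 O.
35.31 wt% SiO2 ÷ 60.083 g/mol = 0.58769 mol, giving 0.58769 Si and 1.17538 O.
Oxygen sums to 2.15951; scaling by 12/2.15951 = 5.55682 puts the formula on 12 O.
Fe: 0.39530 × 5.55682 = 2.197 atoms per formula unit.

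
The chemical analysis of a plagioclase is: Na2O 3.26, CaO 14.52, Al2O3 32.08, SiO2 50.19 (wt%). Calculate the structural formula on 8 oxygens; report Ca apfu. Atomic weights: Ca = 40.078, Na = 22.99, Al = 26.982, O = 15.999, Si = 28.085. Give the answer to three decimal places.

0.708 Ca apfu

Na2O (M=61.979): mol = 0.05260; Na = 0.10520, O = 0.05260.
CaO (M=56.077): mol = 0.25893; Ca = 0.25893, O = 0.25893.
Al2O3 (M=101.961): mol = 0.31463; Al = 0.62926, O = 0.94389.
SiO2 (M=60.083): mol = 0.83534; Si = 0.83534, O = 1.67068.
ΣO = 2.92610; factor = 8/ΣO = 2.73401.
Ca apfu = 0.25893 × 2.73401 = 0.708.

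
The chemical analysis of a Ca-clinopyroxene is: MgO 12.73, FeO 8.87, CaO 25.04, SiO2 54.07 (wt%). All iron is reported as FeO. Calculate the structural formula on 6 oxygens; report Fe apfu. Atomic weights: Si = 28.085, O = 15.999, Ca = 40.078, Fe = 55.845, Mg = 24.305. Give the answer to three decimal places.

0.276 Fe apfu

12.73 wt% MgO ÷ 40.304 g/mol = 0.31585 mol, giving 0.31585 Mg and 0.31585 O.
8.87 wt% FeO ÷ 71.844 g/mol = 0.12346 mol, giving 0.12346 Fe and 0.12346 O.
25.04 wt% CaO ÷ 56.077 g/mol = 0.44653 mol, giving 0.44653 Ca and 0.44653 O.
54.07 wt% SiO2 ÷ 60.083 g/mol = 0.89992 mol, giving 0.89992 Si and 1.79984 O.
Oxygen sums to 2.68568; scaling by 6/2.68568 = 2.23407 puts the formula on 6 O.
Fe: 0.12346 × 2.23407 = 0.276 atoms per formula unit.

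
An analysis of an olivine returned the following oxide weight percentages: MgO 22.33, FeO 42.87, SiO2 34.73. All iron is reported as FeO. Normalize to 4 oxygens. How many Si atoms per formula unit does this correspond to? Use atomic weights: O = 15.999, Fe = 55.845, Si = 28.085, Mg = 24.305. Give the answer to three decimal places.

22.33 wt% MgO ÷ 40.304 g/mol = 0.55404 mol, giving 0.55404 Mg and 0.55404 O.
42.87 wt% FeO ÷ 71.844 g/mol = 0.59671 mol, giving 0.59671 Fe and 0.59671 O.
34.73 wt% SiO2 ÷ 60.083 g/mol = 0.57803 mol, giving 0.57803 Si and 1.15606 O.
Oxygen sums to 2.30681; scaling by 4/2.30681 = 1.73400 puts the formula on 4 O.
Si: 0.57803 × 1.73400 = 1.002 atoms per formula unit.

1.002 Si apfu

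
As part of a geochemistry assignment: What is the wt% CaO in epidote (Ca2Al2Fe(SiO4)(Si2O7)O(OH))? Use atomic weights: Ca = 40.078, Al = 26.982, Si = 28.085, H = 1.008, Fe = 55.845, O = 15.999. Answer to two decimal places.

Molar mass of Ca2Al2Fe(SiO4)(Si2O7)O(OH) = 2*40.078 + 2*26.982 + 1*55.845 + 3*28.085 + 13*15.999 + 1*1.008 = 483.215 g/mol.
Each formula unit contains 2 Ca, equivalent to 2/1 = 2.0000 mol CaO.
M(CaO) = 1×40.078 + 1×15.999 = 56.077 g/mol.
Mass of CaO per formula unit = 2.0000 × 56.077 = 112.154 g.
CaO wt% = 112.154 / 483.215 × 100 = 23.21%.

23.21 wt%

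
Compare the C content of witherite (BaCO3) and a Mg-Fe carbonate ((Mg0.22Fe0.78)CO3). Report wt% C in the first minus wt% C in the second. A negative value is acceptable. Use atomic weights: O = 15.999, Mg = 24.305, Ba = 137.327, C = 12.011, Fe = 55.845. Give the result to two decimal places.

-4.94 percentage points

First mineral: 12.011 g C in 197.335 g formula = 6.09 wt% C.
Second mineral: 12.011 g C in 108.914 g formula = 11.03 wt% C.
6.09% − 11.03% gives a difference of -4.94 percentage points.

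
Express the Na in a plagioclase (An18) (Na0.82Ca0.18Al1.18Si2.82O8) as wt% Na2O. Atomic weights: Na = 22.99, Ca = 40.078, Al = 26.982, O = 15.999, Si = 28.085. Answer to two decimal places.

9.59 wt%

M(Na0.82Ca0.18Al1.18Si2.82O8) = 265.096 g/mol; M(Na2O) = 61.979 g/mol.
Moles Na2O per formula unit = 0.82 Na ÷ 2 = 0.4100.
Na2O fraction = (0.4100 × 61.979) / 265.096 = 25.411/265.096 = 0.0959.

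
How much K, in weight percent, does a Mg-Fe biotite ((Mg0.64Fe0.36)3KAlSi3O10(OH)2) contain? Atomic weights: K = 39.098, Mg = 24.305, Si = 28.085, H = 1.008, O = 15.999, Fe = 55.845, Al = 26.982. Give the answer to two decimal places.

8.66 weight percent

M((Mg0.64Fe0.36)3KAlSi3O10(OH)2) = 451.317 g/mol.
K contributes 1 × 39.098 = 39.098 g per mole.
39.098/451.317 = 0.0866 → 8.66%.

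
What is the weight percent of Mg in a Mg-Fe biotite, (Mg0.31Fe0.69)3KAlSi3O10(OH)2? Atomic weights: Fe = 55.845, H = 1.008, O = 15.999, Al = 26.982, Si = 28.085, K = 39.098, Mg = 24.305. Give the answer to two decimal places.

4.68 mass %

Formula mass = 0.93×24.305 + 2.07×55.845 + 1×39.098 + 1×26.982 + 3×28.085 + 12×15.999 + 2×1.008 = 482.542 g/mol, of which 22.604 g is Mg.
So Mg makes up 22.604/482.542 = 0.0468 of the mass, i.e. 4.68%.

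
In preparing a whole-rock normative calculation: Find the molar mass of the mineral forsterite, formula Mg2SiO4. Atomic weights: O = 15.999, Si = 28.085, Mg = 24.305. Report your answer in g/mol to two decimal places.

The formula mass is the sum 2·24.305 + 1·28.085 + 4·15.999.

140.69 g/mol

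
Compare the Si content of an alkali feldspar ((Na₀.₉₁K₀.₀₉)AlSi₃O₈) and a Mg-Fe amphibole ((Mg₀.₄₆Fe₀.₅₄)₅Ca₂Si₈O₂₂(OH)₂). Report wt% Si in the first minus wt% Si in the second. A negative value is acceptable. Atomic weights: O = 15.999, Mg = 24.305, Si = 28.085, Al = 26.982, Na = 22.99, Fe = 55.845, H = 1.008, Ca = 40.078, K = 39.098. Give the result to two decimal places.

First mineral: 84.255 g Si in 263.669 g formula = 31.95 wt% Si.
Second mineral: 224.680 g Si in 897.511 g formula = 25.03 wt% Si.
31.95% − 25.03% gives a difference of 6.92 percentage points.

6.92 percentage points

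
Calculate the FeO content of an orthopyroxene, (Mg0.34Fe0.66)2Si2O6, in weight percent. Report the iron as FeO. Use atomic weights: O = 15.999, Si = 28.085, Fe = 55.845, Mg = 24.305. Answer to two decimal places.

39.12 wt%

Molar mass of (Mg0.34Fe0.66)2Si2O6 = 0.68·24.305 + 1.32·55.845 + 2·28.085 + 6·15.999 = 242.407 g/mol.
Each formula unit contains 1.32 Fe, equivalent to 1.32/1 = 1.3200 mol FeO.
M(FeO) = 1×55.845 + 1×15.999 = 71.844 g/mol.
Mass of FeO per formula unit = 1.3200 × 71.844 = 94.834 g.
FeO wt% = 94.834 / 242.407 × 100 = 39.12%.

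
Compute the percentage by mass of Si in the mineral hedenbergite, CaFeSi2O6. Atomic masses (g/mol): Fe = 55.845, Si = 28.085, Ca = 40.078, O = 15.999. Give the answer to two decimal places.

22.64 mass %

M(CaFeSi2O6) = 248.087 g/mol.
Si contributes 2 × 28.085 = 56.170 g per mole.
56.170/248.087 = 0.2264 → 22.64%.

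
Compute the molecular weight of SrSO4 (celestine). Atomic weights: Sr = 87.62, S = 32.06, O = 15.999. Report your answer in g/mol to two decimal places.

The formula mass is the sum 1·87.62 + 1·32.06 + 4·15.999.

183.68 g/mol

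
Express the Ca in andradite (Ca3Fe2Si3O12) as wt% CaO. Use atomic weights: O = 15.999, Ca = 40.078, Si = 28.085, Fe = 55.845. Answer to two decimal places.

33.11 wt%

Molar mass of Ca3Fe2Si3O12 = 3*40.078 + 2*55.845 + 3*28.085 + 12*15.999 = 508.167 g/mol.
Each formula unit contains 3 Ca, equivalent to 3/1 = 3.0000 mol CaO.
M(CaO) = 1×40.078 + 1×15.999 = 56.077 g/mol.
Mass of CaO per formula unit = 3.0000 × 56.077 = 168.231 g.
CaO wt% = 168.231 / 508.167 × 100 = 33.11%.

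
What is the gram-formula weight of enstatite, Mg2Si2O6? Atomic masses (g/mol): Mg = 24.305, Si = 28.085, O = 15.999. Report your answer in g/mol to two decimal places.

200.77 g/mol

M = 2·24.305 + 2·28.085 + 6·15.999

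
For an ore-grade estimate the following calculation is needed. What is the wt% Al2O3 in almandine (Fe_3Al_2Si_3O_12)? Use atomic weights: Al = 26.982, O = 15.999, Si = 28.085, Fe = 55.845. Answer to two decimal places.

Molar mass of Fe_3Al_2Si_3O_12 = 3×55.845 + 2×26.982 + 3×28.085 + 12×15.999 = 497.742 g/mol.
Each formula unit contains 2 Al, equivalent to 2/2 = 1.0000 mol Al2O3.
M(Al2O3) = 2×26.982 + 3×15.999 = 101.961 g/mol.
Mass of Al2O3 per formula unit = 1.0000 × 101.961 = 101.961 g.
Al2O3 wt% = 101.961 / 497.742 × 100 = 20.48%.

20.48 wt%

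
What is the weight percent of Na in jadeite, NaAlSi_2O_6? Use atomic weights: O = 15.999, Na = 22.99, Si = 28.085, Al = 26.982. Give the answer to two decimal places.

11.37 weight percent

Formula mass = 1·22.99 + 1·26.982 + 2·28.085 + 6·15.999 = 202.136 g/mol, of which 22.990 g is Na.
So Na makes up 22.990/202.136 = 0.1137 of the mass, i.e. 11.37%.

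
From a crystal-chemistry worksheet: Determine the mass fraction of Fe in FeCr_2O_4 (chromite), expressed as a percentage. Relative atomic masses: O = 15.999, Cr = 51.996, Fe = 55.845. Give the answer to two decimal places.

M(FeCr_2O_4) = 223.833 g/mol.
Fe contributes 1 × 55.845 = 55.845 g per mole.
55.845/223.833 = 0.2495 → 24.95%.

24.95 weight percent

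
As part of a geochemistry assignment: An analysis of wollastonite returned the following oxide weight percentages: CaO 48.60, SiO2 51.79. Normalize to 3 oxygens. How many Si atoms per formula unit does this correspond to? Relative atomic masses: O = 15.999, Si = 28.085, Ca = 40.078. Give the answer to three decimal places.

CaO: 48.60/56.077 = 0.86667 mol → 0.86667 mol Ca, 0.86667 mol O.
SiO2: 51.79/60.083 = 0.86197 mol → 0.86197 mol Si, 1.72394 mol O.
Total oxygen = 2.59061 mol. Normalization factor = 3/2.59061 = 1.15803.
Si per 3 O = 0.86197 × 1.15803 = 0.998.

0.998 Si apfu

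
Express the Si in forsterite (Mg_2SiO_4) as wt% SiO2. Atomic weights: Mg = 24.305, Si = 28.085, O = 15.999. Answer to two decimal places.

Molar mass of Mg_2SiO_4 = 2·24.305 + 1·28.085 + 4·15.999 = 140.691 g/mol.
Each formula unit contains 1 Si, equivalent to 1/1 = 1.0000 mol SiO2.
M(SiO2) = 1×28.085 + 2×15.999 = 60.083 g/mol.
Mass of SiO2 per formula unit = 1.0000 × 60.083 = 60.083 g.
SiO2 wt% = 60.083 / 140.691 × 100 = 42.71%.

42.71 wt%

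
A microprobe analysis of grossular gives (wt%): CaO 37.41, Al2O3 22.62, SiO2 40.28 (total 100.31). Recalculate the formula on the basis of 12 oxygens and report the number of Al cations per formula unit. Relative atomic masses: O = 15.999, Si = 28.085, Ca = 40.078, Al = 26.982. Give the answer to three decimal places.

1.992 Al apfu

CaO: 37.41/56.077 = 0.66712 mol → 0.66712 mol Ca, 0.66712 mol O.
Al2O3: 22.62/101.961 = 0.22185 mol → 0.44370 mol Al, 0.66555 mol O.
SiO2: 40.28/60.083 = 0.67041 mol → 0.67041 mol Si, 1.34082 mol O.
Total oxygen = 2.67349 mol. Normalization factor = 12/2.67349 = 4.48852.
Al per 12 O = 0.44370 × 4.48852 = 1.992.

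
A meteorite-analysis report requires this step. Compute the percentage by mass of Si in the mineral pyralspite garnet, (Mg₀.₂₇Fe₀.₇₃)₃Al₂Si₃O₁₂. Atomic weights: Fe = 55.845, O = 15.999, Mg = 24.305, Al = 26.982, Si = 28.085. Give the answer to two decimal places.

Molar mass of (Mg₀.₂₇Fe₀.₇₃)₃Al₂Si₃O₁₂: 0.81×24.305 + 2.19×55.845 + 2×26.982 + 3×28.085 + 12×15.999 = 472.195 g/mol.
Mass of Si per formula unit: 3 × 28.085 = 84.255 g.
Weight fraction Si = 84.255 / 472.195 = 0.1784.

17.84 mass %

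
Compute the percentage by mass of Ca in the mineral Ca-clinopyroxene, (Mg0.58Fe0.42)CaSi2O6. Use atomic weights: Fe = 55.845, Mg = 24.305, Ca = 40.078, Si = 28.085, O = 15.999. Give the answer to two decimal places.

17.44 wt%

M((Mg0.58Fe0.42)CaSi2O6) = 229.794 g/mol.
Ca contributes 1 × 40.078 = 40.078 g per mole.
40.078/229.794 = 0.1744 → 17.44%.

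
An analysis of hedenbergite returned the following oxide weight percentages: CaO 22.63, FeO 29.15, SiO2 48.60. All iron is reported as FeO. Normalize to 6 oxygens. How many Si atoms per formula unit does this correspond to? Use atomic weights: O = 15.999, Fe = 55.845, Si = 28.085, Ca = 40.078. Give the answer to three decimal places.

2.000 Si apfu

22.63 wt% CaO ÷ 56.077 g/mol = 0.40355 mol, giving 0.40355 Ca and 0.40355 O.
29.15 wt% FeO ÷ 71.844 g/mol = 0.40574 mol, giving 0.40574 Fe and 0.40574 O.
48.60 wt% SiO2 ÷ 60.083 g/mol = 0.80888 mol, giving 0.80888 Si and 1.61776 O.
Oxygen sums to 2.42705; scaling by 6/2.42705 = 2.47214 puts the formula on 6 O.
Si: 0.80888 × 2.47214 = 2.000 atoms per formula unit.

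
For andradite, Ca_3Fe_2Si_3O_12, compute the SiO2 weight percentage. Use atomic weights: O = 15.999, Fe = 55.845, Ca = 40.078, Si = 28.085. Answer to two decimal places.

35.47 wt%

Formula mass = 508.167 g/mol.
3 Si → 3.0000 mol SiO2 per formula unit; M(SiO2) = 60.083, so SiO2 mass = 180.249 g.
180.249/508.167 × 100 = 35.47 wt%.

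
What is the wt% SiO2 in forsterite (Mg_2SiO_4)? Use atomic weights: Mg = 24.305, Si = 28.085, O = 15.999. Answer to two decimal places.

Formula mass = 140.691 g/mol.
1 Si → 1.0000 mol SiO2 per formula unit; M(SiO2) = 60.083, so SiO2 mass = 60.083 g.
60.083/140.691 × 100 = 42.71 wt%.

42.71 wt%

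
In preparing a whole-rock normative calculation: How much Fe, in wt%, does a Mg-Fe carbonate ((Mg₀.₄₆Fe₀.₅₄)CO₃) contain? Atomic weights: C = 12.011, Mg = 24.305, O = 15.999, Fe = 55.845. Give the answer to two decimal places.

M((Mg₀.₄₆Fe₀.₅₄)CO₃) = 101.345 g/mol.
Fe contributes 0.54 × 55.845 = 30.156 g per mole.
30.156/101.345 = 0.2976 → 29.76%.

29.76 wt%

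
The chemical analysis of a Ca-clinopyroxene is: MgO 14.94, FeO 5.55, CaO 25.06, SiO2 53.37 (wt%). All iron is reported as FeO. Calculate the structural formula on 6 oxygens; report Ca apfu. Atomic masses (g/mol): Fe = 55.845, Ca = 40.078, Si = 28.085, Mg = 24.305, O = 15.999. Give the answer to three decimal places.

MgO (M=40.304): mol = 0.37068; Mg = 0.37068, O = 0.37068.
FeO (M=71.844): mol = 0.07725; Fe = 0.07725, O = 0.07725.
CaO (M=56.077): mol = 0.44689; Ca = 0.44689, O = 0.44689.
SiO2 (M=60.083): mol = 0.88827; Si = 0.88827, O = 1.77654.
ΣO = 2.67136; factor = 6/ΣO = 2.24605.
Ca apfu = 0.44689 × 2.24605 = 1.004.

1.004 Ca apfu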